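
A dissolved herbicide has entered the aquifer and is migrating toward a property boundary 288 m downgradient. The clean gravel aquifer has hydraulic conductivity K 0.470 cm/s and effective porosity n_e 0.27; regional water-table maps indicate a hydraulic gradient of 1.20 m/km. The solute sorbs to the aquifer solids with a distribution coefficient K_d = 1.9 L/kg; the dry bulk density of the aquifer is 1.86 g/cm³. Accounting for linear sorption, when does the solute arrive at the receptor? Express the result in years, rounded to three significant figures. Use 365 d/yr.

6.16 years

K = 0.470 cm/s × 864 = 406.1 m/d
q = Ki = 406.1 × 0.0012 = 0.4873 m/d
v_s = q/n_e = 0.4873/0.27 = 1.805 m/d
Retardation R = 1 + ρ_b·K_d/n = 1 + 1.86×1.9/0.27 = 14.09
Contaminant velocity v_c = v/R = 1.805/14.09 = 0.1281 m/d
t = L/v_c = 288/0.1281 = 2248 d
   = 2248/365 = 6.16 yr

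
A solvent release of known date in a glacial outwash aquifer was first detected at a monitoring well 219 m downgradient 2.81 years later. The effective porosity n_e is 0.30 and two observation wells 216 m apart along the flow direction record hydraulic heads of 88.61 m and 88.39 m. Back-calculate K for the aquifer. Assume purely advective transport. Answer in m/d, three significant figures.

Hydraulic gradient i = (88.61 − 88.39) / 216 = 0.22 / 216 = 0.001019
t = 2.81 years = 1026 d
v = L / t = 219 / 1026 = 0.2135 m/d
K = v · n / i = 0.2135 × 0.30 / 0.001019 = 62.9 m/d

62.9 m/d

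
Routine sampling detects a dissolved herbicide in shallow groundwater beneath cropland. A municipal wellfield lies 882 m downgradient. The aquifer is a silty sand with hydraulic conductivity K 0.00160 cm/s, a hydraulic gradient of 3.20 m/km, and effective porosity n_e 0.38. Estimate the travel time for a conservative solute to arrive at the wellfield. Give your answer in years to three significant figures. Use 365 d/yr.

208 years

K = 0.00160 cm/s × 864 = 1.382 m/d
Specific discharge q = 1.382 × 0.0032 = 0.004424 m/d
v_s = q/n_e = 0.004424/0.38 = 0.01164 m/d
t = L / v = 882 / 0.01164 = 75760 d
   = 75760 / 365 = 208 yr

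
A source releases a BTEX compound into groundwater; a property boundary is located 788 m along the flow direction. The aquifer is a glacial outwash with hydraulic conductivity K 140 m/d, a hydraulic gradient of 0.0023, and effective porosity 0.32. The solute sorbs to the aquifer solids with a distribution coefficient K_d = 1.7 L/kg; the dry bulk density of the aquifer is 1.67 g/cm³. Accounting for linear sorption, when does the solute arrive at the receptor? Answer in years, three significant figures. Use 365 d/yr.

Darcy flux q = K·i = 140 × 0.0023 = 0.3220 m/d
v = Ki/n = 140·0.0023/0.32 = 1.006 m/d
Retardation R = 1 + ρ_b·K_d/n = 1 + 1.67×1.7/0.32 = 9.872
Contaminant velocity v_c = v/R = 1.006/9.872 = 0.1019 m/d
t = L/v_c = 788/0.1019 = 7731 d
   = 7731/365 = 21.2 yr

21.2 years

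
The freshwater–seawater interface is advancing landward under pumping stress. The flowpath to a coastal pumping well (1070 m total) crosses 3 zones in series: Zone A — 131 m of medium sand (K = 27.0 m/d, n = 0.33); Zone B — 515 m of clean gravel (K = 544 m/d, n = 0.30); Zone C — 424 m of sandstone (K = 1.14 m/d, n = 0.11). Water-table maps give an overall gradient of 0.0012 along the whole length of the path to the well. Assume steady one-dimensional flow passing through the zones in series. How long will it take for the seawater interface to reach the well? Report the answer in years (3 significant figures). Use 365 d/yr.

For zones in series the flux q is common to all zones; the equivalent conductivity is the harmonic (thickness-weighted) mean, K_eq = L_total / Σ(L_j/K_j).
Σ(L/K) = 131/27.0 + 515/544 + 424/1.14 = 4.852 + 0.9467 + 371.9 = 377.7 d
K_eq = L_total / Σ(L/K) = 1070 / 377.7 = 2.833 m/d
q = K_eq · i = 2.833 × 0.0012 = 0.003399 m/d (same in every zone)
Zone A: v = q/n = 0.003399/0.33 = 0.01030 m/d → t_A = 131/0.01030 = 12720 d
Zone B: v = q/n = 0.003399/0.30 = 0.01133 m/d → t_B = 515/0.01133 = 45450 d
Zone C: v = q/n = 0.003399/0.11 = 0.03090 m/d → t_C = 424/0.03090 = 13720 d
Total t = 12720 + 45450 + 13720 = 71890 d
   = 71890 / 365 = 197 yr

197 years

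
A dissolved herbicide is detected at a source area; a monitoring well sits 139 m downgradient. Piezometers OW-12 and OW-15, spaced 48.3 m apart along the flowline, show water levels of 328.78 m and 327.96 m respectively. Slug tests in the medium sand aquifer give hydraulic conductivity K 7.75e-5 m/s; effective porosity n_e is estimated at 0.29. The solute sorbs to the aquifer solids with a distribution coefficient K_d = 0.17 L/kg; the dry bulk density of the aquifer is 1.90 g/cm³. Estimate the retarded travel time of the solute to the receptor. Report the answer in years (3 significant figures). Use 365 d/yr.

2.05 years

Hydraulic gradient i = (328.78 − 327.96) / 48.3 = 0.82 / 48.3 = 0.01698
K = 7.75e-5 m/s × 86400 s/d = 6.696 m/d
Darcy flux q = K·i = 6.696 × 0.01698 = 0.1137 m/d
Average linear velocity = 0.1137 / 0.29 = 0.3920 m/d
Retardation R = 1 + ρ_b·K_d/n = 1 + 1.90×0.17/0.29 = 2.114
Contaminant velocity v_c = v/R = 0.3920/2.114 = 0.1854 m/d
t = L/v_c = 139/0.1854 = 749.5 d
   = 749.5/365 = 2.05 yr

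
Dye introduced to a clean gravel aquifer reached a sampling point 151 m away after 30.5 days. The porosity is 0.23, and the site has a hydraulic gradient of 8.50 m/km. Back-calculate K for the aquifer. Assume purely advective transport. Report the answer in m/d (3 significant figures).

v = L / t = 151 / 30.5 = 4.951 m/d
K = v · n / i = 4.951 × 0.23 / 0.0085 = 134 m/d

134 m/d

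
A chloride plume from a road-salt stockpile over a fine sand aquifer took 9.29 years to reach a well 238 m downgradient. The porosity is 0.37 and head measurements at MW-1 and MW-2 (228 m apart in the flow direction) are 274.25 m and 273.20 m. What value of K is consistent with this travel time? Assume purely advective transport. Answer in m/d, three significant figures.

Hydraulic gradient i = (274.25 − 273.20) / 228 = 1.05 / 228 = 0.004605
t = 9.29 years = 3391 d
v = L / t = 238 / 3391 = 0.07019 m/d
K = v · n / i = 0.07019 × 0.37 / 0.004605 = 5.64 m/d

5.64 m/d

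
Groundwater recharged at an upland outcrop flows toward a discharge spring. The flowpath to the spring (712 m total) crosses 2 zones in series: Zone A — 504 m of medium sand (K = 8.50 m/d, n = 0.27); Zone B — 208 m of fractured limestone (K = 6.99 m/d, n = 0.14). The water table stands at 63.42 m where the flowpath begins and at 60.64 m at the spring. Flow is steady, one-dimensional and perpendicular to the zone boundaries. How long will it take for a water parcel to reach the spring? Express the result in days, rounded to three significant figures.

5290 days

Total head drop ΔH = 63.42 − 60.64 = 2.78 m
Steady 1-D flow in series ⇒ the Darcy flux q is identical in every zone and the zone head losses add (resistances L/K in series).
Σ(L/K) = 504/8.50 + 208/6.99 = 59.29 + 29.76 = 89.05 d
q = ΔH / Σ(L/K) = 2.78 / 89.05 = 0.03122 m/d (same in every zone)
Zone A: v = q/n = 0.03122/0.27 = 0.1156 m/d → t_A = 504/0.1156 = 4359 d
Zone B: v = q/n = 0.03122/0.14 = 0.2230 m/d → t_B = 208/0.2230 = 932.8 d
Total t = 4359 + 932.8 = 5292 d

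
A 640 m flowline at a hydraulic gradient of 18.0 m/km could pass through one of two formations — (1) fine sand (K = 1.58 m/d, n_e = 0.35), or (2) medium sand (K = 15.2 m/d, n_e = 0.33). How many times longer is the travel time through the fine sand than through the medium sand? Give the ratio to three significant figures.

Unit 1 (fine sand): v = 1.58×0.018/0.35 = 0.08126 m/d, t = 640/0.08126 = 7876 d
Unit 2 (medium sand): v = 15.2×0.018/0.33 = 0.8291 m/d, t = 640/0.8291 = 771.9 d
t(fine sand) / t(medium sand) = 7876/771.9 = 10.2

10.2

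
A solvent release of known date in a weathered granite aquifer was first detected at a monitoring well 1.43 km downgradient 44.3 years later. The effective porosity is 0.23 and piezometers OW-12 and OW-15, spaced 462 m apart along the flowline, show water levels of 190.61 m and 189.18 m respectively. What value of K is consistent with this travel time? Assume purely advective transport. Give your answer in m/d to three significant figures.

Hydraulic gradient i = (190.61 − 189.18) / 462 = 1.43 / 462 = 0.003095
t = 44.3 years = 16170 d
L = 1.43 km = 1430 m
v = L / t = 1430 / 16170 = 0.08844 m/d
K = v · n / i = 0.08844 × 0.23 / 0.003095 = 6.57 m/d

6.57 m/d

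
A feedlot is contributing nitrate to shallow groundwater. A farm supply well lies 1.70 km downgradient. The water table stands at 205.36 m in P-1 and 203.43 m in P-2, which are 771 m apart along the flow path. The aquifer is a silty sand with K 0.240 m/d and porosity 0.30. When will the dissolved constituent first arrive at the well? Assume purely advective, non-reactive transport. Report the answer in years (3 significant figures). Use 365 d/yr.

Hydraulic gradient i = (205.36 − 203.43) / 771 = 1.93 / 771 = 0.002503
Darcy flux q = K·i = 0.240 × 0.002503 = 6.008e-4 m/d
v = Ki/n = 0.240·0.002503/0.30 = 0.002003 m/d
L = 1.70 km = 1700 m
t = L / v = 1700 / 0.002003 = 848900 d
   = 848900 / 365 = 2330 yr

2330 years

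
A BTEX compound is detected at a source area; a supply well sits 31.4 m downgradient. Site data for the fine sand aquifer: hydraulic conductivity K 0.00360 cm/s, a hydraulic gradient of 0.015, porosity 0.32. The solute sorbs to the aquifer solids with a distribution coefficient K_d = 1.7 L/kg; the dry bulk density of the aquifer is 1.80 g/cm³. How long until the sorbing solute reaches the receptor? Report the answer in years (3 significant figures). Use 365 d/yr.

K = 0.00360 cm/s × 864 = 3.110 m/d
Darcy flux q = K·i = 3.110 × 0.015 = 0.04666 m/d
v_s = q/n_e = 0.04666/0.32 = 0.1458 m/d
Retardation R = 1 + ρ_b·K_d/n = 1 + 1.80×1.7/0.32 = 10.56
Contaminant velocity v_c = v/R = 0.1458/10.56 = 0.01380 m/d
t = L/v_c = 31.4/0.01380 = 2275 d
   = 2275/365 = 6.23 yr

6.23 years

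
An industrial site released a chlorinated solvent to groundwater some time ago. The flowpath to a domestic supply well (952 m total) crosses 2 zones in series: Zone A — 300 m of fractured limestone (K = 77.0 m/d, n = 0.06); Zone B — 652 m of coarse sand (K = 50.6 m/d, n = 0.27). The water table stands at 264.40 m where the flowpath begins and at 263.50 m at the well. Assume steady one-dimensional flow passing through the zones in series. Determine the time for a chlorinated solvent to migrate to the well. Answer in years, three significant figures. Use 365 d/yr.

Total head drop ΔH = 264.40 − 263.50 = 0.90 m
Continuity: the same q passes through each zone, so ΔH = q·Σ(L_j/K_j) — the zones act as resistances in series.
Σ(L/K) = 300/77.0 + 652/50.6 = 3.896 + 12.89 = 16.78 d
q = ΔH / Σ(L/K) = 0.90 / 16.78 = 0.05363 m/d (same in every zone)
Zone A: v = q/n = 0.05363/0.06 = 0.8938 m/d → t_A = 300/0.8938 = 335.6 d
Zone B: v = q/n = 0.05363/0.27 = 0.1986 m/d → t_B = 652/0.1986 = 3282 d
Total t = 335.6 + 3282 = 3618 d
   = 3618 / 365 = 9.91 yr

9.91 years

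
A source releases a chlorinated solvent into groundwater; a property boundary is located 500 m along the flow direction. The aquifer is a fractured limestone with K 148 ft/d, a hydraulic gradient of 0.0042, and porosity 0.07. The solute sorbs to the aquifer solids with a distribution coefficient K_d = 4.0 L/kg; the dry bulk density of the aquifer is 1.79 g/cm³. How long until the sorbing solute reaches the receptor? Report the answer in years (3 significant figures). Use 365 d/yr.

52.3 years

K = 148 ft/d × 0.3048 = 45.11 m/d
Darcy flux q = K·i = 45.11 × 0.0042 = 0.1895 m/d
v_s = q/n_e = 0.1895/0.07 = 2.707 m/d
Retardation R = 1 + ρ_b·K_d/n = 1 + 1.79×4.0/0.07 = 103.3
Contaminant velocity v_c = v/R = 2.707/103.3 = 0.02621 m/d
t = L/v_c = 500/0.02621 = 19080 d
   = 19080/365 = 52.3 yr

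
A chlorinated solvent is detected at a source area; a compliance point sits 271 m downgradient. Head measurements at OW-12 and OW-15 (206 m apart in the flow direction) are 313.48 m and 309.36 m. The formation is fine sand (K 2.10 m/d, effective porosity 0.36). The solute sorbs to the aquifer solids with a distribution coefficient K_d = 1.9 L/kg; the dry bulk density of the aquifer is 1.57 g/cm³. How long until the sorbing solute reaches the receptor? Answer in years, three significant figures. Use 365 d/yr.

Hydraulic gradient i = (313.48 − 309.36) / 206 = 4.12 / 206 = 0.02000
Darcy flux q = K·i = 2.10 × 0.02000 = 0.04200 m/d
Seepage velocity v = q / n = 0.04200 / 0.36 = 0.1167 m/d
Retardation R = 1 + ρ_b·K_d/n = 1 + 1.57×1.9/0.36 = 9.286
Contaminant velocity v_c = v/R = 0.1167/9.286 = 0.01256 m/d
t = L/v_c = 271/0.01256 = 21570 d
   = 21570/365 = 59.1 yr

59.1 years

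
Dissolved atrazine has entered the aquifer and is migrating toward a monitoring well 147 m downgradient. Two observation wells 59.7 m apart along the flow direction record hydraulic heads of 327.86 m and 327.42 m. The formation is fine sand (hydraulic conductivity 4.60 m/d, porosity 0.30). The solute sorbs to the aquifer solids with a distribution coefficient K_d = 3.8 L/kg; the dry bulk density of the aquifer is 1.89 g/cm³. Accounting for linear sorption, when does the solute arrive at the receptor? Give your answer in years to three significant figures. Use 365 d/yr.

88.9 years

Hydraulic gradient i = (327.86 − 327.42) / 59.7 = 0.44 / 59.7 = 0.007370
q = Ki = 4.60 × 0.007370 = 0.03390 m/d
v_s = q/n_e = 0.03390/0.30 = 0.1130 m/d
Retardation R = 1 + ρ_b·K_d/n = 1 + 1.89×3.8/0.30 = 24.94
Contaminant velocity v_c = v/R = 0.1130/24.94 = 0.004531 m/d
t = L/v_c = 147/0.004531 = 32440 d
   = 32440/365 = 88.9 yr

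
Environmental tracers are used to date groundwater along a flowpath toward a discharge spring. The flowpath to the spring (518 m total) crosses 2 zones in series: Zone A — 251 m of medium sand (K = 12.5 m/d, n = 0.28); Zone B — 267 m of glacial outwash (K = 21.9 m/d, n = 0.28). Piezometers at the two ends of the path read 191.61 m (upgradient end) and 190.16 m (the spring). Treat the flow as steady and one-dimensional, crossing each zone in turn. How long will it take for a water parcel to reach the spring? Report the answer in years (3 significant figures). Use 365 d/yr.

Total head drop ΔH = 191.61 − 190.16 = 1.45 m
Steady 1-D flow in series ⇒ the Darcy flux q is identical in every zone and the zone head losses add (resistances L/K in series).
Σ(L/K) = 251/12.5 + 267/21.9 = 20.08 + 12.19 = 32.27 d
q = ΔH / Σ(L/K) = 1.45 / 32.27 = 0.04493 m/d (same in every zone)
Zone A: v = q/n = 0.04493/0.28 = 0.1605 m/d → t_A = 251/0.1605 = 1564 d
Zone B: v = q/n = 0.04493/0.28 = 0.1605 m/d → t_B = 267/0.1605 = 1664 d
Total t = 1564 + 1664 = 3228 d
   = 3228 / 365 = 8.84 yr

8.84 years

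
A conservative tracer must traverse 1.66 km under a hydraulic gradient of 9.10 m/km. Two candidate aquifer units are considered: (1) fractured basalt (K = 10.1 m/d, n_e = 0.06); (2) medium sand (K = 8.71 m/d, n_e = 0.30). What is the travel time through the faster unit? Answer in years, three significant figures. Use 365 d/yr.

2.97 years

Unit 1 (fractured basalt): v = 10.1×0.0091/0.06 = 1.532 m/d, t = 1660/1.532 = 1084 d
Unit 2 (medium sand): v = 8.71×0.0091/0.30 = 0.2642 m/d, t = 1660/0.2642 = 6283 d
Faster: 1084 d / 365 = 2.97 yr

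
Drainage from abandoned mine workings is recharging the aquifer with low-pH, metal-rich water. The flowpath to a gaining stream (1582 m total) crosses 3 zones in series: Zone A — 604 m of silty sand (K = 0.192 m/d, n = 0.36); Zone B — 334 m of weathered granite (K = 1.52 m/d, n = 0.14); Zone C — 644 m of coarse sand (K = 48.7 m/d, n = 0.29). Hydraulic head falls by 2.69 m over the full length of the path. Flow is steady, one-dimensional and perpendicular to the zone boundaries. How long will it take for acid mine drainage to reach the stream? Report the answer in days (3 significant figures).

Continuity: the same q passes through each zone, so ΔH = q·Σ(L_j/K_j) — the zones act as resistances in series.
Σ(L/K) = 604/0.192 + 334/1.52 + 644/48.7 = 3146 + 219.7 + 13.22 = 3379 d
q = ΔH / Σ(L/K) = 2.69 / 3379 = 7.961e-4 m/d (same in every zone)
Zone A: v = q/n = 7.961e-4/0.36 = 0.002212 m/d → t_A = 604/0.002212 = 273100 d
Zone B: v = q/n = 7.961e-4/0.14 = 0.005687 m/d → t_B = 334/0.005687 = 58730 d
Zone C: v = q/n = 7.961e-4/0.29 = 0.002745 m/d → t_C = 644/0.002745 = 234600 d
Total t = 273100 + 58730 + 234600 = 566400 d

566000 days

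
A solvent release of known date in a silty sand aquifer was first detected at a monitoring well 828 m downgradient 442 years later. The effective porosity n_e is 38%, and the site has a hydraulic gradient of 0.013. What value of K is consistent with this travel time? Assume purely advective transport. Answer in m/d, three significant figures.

t = 442 years = 161300 d
v = L / t = 828 / 161300 = 0.005132 m/d
K = v · n / i = 0.005132 × 0.38 / 0.013 = 0.150 m/d

0.150 m/d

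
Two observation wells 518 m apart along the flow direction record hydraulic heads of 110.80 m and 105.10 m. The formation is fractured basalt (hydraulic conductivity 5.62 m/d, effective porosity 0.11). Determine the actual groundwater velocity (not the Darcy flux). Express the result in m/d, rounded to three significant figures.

Hydraulic gradient i = (110.80 − 105.10) / 518 = 5.70 / 518 = 0.01100
Darcy flux q = K·i = 5.62 × 0.01100 = 0.06184 m/d
Seepage velocity v = q / n = 0.06184 / 0.11 = 0.5622 m/d

0.562 m/d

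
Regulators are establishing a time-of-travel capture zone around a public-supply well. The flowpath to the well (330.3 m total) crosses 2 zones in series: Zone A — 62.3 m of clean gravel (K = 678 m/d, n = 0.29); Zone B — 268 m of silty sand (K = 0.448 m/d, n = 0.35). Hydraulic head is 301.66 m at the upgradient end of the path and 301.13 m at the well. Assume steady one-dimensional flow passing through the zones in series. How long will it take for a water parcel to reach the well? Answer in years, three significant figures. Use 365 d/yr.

Total head drop ΔH = 301.66 − 301.13 = 0.53 m
Continuity: the same q passes through each zone, so ΔH = q·Σ(L_j/K_j) — the zones act as resistances in series.
Σ(L/K) = 62.3/678 + 268/0.448 = 0.09189 + 598.2 = 598.3 d
q = ΔH / Σ(L/K) = 0.53 / 598.3 = 8.858e-4 m/d (same in every zone)
Zone A: v = q/n = 8.858e-4/0.29 = 0.003055 m/d → t_A = 62.3/0.003055 = 20400 d
Zone B: v = q/n = 8.858e-4/0.35 = 0.002531 m/d → t_B = 268/0.002531 = 105900 d
Total t = 20400 + 105900 = 126300 d
   = 126300 / 365 = 346 yr

346 years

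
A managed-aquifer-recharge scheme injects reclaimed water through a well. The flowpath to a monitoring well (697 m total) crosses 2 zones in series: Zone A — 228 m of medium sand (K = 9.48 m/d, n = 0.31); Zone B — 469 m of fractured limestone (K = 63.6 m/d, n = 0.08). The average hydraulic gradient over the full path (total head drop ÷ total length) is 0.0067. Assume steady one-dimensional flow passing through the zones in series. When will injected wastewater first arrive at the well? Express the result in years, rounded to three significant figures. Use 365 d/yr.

1.99 years

For zones in series the flux q is common to all zones; the equivalent conductivity is the harmonic (thickness-weighted) mean, K_eq = L_total / Σ(L_j/K_j).
Σ(L/K) = 228/9.48 + 469/63.6 = 24.05 + 7.374 = 31.42 d
K_eq = L_total / Σ(L/K) = 697 / 31.42 = 22.18 m/d
q = K_eq · i = 22.18 × 0.0067 = 0.1486 m/d (same in every zone)
Zone A: v = q/n = 0.1486/0.31 = 0.4794 m/d → t_A = 228/0.4794 = 475.6 d
Zone B: v = q/n = 0.1486/0.08 = 1.858 m/d → t_B = 469/1.858 = 252.5 d
Total t = 475.6 + 252.5 = 728.1 d
   = 728.1 / 365 = 1.99 yr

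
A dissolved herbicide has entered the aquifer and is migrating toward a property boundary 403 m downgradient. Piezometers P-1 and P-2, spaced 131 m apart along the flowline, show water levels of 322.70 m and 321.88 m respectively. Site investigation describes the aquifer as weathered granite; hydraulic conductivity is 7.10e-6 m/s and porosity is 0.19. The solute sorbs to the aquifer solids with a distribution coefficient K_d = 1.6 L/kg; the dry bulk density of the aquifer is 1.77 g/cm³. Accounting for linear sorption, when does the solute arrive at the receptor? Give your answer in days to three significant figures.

Hydraulic gradient i = (322.70 − 321.88) / 131 = 0.82 / 131 = 0.006260
K = 7.10e-6 m/s × 86400 s/d = 0.6134 m/d
q = Ki = 0.6134 × 0.006260 = 0.003840 m/d
v = Ki/n = 0.6134·0.006260/0.19 = 0.02021 m/d
Retardation R = 1 + ρ_b·K_d/n = 1 + 1.77×1.6/0.19 = 15.91
Contaminant velocity v_c = v/R = 0.02021/15.91 = 0.001271 m/d
t = L/v_c = 403/0.001271 = 317200 d

317000 days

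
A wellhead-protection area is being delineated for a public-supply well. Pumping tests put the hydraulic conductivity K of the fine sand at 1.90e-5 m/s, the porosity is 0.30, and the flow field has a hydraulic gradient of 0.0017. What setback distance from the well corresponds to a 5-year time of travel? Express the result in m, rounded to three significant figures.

K = 1.90e-5 m/s × 86400 s/d = 1.642 m/d
Darcy flux q = K·i = 1.642 × 0.0017 = 0.002791 m/d
v_s = q/n_e = 0.002791/0.30 = 0.009302 m/d
T = 5 yr × 365 = 1825 d
L = v × T = 0.009302 × 1825 = 16.98 m

17.0 m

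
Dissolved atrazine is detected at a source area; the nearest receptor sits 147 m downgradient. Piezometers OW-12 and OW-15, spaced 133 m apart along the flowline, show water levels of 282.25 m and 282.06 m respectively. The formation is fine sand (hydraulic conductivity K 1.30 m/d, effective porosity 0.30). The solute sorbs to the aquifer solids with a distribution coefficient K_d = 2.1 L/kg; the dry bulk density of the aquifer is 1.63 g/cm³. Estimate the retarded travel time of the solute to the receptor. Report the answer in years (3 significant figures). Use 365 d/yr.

807 years

Hydraulic gradient i = (282.25 − 282.06) / 133 = 0.19 / 133 = 0.001429
q = Ki = 1.30 × 0.001429 = 0.001857 m/d
Seepage velocity v = q / n = 0.001857 / 0.30 = 0.006190 m/d
Retardation R = 1 + ρ_b·K_d/n = 1 + 1.63×2.1/0.30 = 12.41
Contaminant velocity v_c = v/R = 0.006190/12.41 = 4.988e-4 m/d
t = L/v_c = 147/4.988e-4 = 294700 d
   = 294700/365 = 807 yr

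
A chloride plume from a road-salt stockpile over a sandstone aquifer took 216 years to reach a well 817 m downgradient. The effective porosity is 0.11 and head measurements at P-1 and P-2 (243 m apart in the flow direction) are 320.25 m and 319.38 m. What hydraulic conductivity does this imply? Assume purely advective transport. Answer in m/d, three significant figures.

0.318 m/d

Hydraulic gradient i = (320.25 − 319.38) / 243 = 0.87 / 243 = 0.003580
t = 216 years = 78840 d
v = L / t = 817 / 78840 = 0.01036 m/d
K = v · n / i = 0.01036 × 0.11 / 0.003580 = 0.318 m/d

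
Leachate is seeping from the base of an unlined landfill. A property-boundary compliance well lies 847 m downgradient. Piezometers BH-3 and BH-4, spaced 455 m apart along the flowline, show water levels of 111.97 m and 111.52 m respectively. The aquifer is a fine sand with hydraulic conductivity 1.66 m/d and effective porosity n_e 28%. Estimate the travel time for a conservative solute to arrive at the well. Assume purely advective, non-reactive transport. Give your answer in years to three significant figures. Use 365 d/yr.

Hydraulic gradient i = (111.97 − 111.52) / 455 = 0.45 / 455 = 9.890e-4
q = Ki = 1.66 × 9.890e-4 = 0.001642 m/d
v_s = q/n_e = 0.001642/0.28 = 0.005863 m/d
t = L / v = 847 / 0.005863 = 144500 d
   = 144500 / 365 = 396 yr

396 years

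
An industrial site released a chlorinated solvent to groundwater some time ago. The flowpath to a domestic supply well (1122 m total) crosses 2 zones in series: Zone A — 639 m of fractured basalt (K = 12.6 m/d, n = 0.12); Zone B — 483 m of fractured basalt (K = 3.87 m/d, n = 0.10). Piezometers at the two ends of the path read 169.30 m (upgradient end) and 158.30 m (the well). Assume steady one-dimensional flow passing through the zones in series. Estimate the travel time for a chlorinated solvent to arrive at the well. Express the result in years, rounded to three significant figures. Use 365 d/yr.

Total head drop ΔH = 169.30 − 158.30 = 11.00 m
Steady 1-D flow in series ⇒ the Darcy flux q is identical in every zone and the zone head losses add (resistances L/K in series).
Σ(L/K) = 639/12.6 + 483/3.87 = 50.71 + 124.8 = 175.5 d
q = ΔH / Σ(L/K) = 11.00 / 175.5 = 0.06267 m/d (same in every zone)
Zone A: v = q/n = 0.06267/0.12 = 0.5223 m/d → t_A = 639/0.5223 = 1224 d
Zone B: v = q/n = 0.06267/0.10 = 0.6267 m/d → t_B = 483/0.6267 = 770.7 d
Total t = 1224 + 770.7 = 1994 d
   = 1994 / 365 = 5.46 yr

5.46 years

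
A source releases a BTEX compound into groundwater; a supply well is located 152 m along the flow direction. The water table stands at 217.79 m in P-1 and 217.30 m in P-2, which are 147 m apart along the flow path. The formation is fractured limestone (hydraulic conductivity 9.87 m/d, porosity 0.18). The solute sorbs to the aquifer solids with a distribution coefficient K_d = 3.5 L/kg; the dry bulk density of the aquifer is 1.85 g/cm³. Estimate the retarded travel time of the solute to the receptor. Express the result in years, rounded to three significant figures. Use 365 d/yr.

84.2 years

Hydraulic gradient i = (217.79 − 217.30) / 147 = 0.49 / 147 = 0.003333
Darcy flux q = K·i = 9.87 × 0.003333 = 0.03290 m/d
v_s = q/n_e = 0.03290/0.18 = 0.1828 m/d
Retardation R = 1 + ρ_b·K_d/n = 1 + 1.85×3.5/0.18 = 36.97
Contaminant velocity v_c = v/R = 0.1828/36.97 = 0.004944 m/d
t = L/v_c = 152/0.004944 = 30750 d
   = 30750/365 = 84.2 yr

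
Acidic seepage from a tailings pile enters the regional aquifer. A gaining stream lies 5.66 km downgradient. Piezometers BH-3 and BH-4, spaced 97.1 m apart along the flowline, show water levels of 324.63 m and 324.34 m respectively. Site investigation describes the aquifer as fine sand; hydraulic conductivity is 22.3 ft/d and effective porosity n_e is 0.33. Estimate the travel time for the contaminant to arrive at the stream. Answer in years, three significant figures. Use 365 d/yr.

252 years

Hydraulic gradient i = (324.63 − 324.34) / 97.1 = 0.29 / 97.1 = 0.002987
K = 22.3 ft/d × 0.3048 = 6.797 m/d
q = Ki = 6.797 × 0.002987 = 0.02030 m/d
v_s = q/n_e = 0.02030/0.33 = 0.06152 m/d
L = 5.66 km = 5660 m
t = L / v = 5660 / 0.06152 = 92010 d
   = 92010 / 365 = 252 yr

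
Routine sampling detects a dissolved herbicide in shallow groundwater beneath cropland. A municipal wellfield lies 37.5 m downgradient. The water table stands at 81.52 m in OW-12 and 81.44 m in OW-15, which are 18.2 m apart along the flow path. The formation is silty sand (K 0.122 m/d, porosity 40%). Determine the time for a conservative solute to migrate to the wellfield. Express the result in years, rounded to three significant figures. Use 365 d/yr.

76.6 years

Hydraulic gradient i = (81.52 − 81.44) / 18.2 = 0.08 / 18.2 = 0.004396
Darcy flux q = K·i = 0.122 × 0.004396 = 5.363e-4 m/d
v = Ki/n = 0.122·0.004396/0.40 = 0.001341 m/d
t = L / v = 37.5 / 0.001341 = 27970 d
   = 27970 / 365 = 76.6 yr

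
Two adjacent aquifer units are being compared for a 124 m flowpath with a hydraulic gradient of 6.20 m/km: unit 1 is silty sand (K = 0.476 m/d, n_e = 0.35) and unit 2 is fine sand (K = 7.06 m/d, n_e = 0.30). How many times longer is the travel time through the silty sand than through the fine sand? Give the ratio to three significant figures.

17.3

Unit 1 (silty sand): v = 0.476×0.0062/0.35 = 0.008432 m/d, t = 124/0.008432 = 14710 d
Unit 2 (fine sand): v = 7.06×0.0062/0.30 = 0.1459 m/d, t = 124/0.1459 = 849.9 d
t(silty sand) / t(fine sand) = 14710/849.9 = 17.3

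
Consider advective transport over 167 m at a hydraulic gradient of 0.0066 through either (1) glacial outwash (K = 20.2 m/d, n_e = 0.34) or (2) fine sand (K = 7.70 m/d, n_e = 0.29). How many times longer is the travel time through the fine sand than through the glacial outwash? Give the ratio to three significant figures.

2.24

Unit 1 (glacial outwash): v = 20.2×0.0066/0.34 = 0.3921 m/d, t = 167/0.3921 = 425.9 d
Unit 2 (fine sand): v = 7.70×0.0066/0.29 = 0.1752 m/d, t = 167/0.1752 = 953.0 d
t(fine sand) / t(glacial outwash) = 953.0/425.9 = 2.24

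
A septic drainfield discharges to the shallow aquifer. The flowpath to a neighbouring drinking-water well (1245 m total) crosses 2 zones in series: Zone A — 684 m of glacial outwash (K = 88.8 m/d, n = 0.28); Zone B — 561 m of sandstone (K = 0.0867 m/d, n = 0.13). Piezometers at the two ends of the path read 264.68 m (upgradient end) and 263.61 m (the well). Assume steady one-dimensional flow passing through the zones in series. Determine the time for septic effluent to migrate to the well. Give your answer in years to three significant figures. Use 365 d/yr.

Total head drop ΔH = 264.68 − 263.61 = 1.07 m
Continuity: the same q passes through each zone, so ΔH = q·Σ(L_j/K_j) — the zones act as resistances in series.
Σ(L/K) = 684/88.8 + 561/0.0867 = 7.703 + 6471 = 6478 d
q = ΔH / Σ(L/K) = 1.07 / 6478 = 1.652e-4 m/d (same in every zone)
Zone A: v = q/n = 1.652e-4/0.28 = 5.899e-4 m/d → t_A = 684/5.899e-4 = 1.160e6 d
Zone B: v = q/n = 1.652e-4/0.13 = 0.001271 m/d → t_B = 561/0.001271 = 441600 d
Total t = 1.160e6 + 441600 = 1.601e6 d
   = 1.601e6 / 365 = 4390 yr

4390 years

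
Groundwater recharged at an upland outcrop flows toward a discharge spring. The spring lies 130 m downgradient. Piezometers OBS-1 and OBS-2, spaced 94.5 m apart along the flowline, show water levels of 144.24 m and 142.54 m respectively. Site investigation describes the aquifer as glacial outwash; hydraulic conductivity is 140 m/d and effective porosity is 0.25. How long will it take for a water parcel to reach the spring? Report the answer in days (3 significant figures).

12.9 days

Hydraulic gradient i = (144.24 − 142.54) / 94.5 = 1.70 / 94.5 = 0.01799
Darcy flux q = K·i = 140 × 0.01799 = 2.519 m/d
v_s = q/n_e = 2.519/0.25 = 10.07 m/d
t = L / v = 130 / 10.07 = 12.90 d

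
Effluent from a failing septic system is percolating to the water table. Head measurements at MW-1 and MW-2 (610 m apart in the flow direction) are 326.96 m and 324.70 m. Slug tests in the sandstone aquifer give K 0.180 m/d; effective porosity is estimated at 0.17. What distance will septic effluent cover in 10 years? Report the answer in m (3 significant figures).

Hydraulic gradient i = (326.96 − 324.70) / 610 = 2.26 / 610 = 0.003705
Darcy flux q = K·i = 0.180 × 0.003705 = 6.669e-4 m/d
Average linear velocity = 6.669e-4 / 0.17 = 0.003923 m/d
T = 10 yr × 365 = 3650 d
L = v × T = 0.003923 × 3650 = 14.32 m

14.3 m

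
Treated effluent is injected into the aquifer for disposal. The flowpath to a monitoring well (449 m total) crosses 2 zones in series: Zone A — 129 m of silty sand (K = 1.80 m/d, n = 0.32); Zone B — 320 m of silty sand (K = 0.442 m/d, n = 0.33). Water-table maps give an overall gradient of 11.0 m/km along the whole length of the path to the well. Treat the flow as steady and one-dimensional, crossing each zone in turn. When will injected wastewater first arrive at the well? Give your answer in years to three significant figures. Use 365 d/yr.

For zones in series the flux q is common to all zones; the equivalent conductivity is the harmonic (thickness-weighted) mean, K_eq = L_total / Σ(L_j/K_j).
Σ(L/K) = 129/1.80 + 320/0.442 = 71.67 + 724.0 = 795.6 d
K_eq = L_total / Σ(L/K) = 449 / 795.6 = 0.5643 m/d
q = K_eq · i = 0.5643 × 0.011 = 0.006208 m/d (same in every zone)
Zone A: v = q/n = 0.006208/0.32 = 0.01940 m/d → t_A = 129/0.01940 = 6650 d
Zone B: v = q/n = 0.006208/0.33 = 0.01881 m/d → t_B = 320/0.01881 = 17010 d
Total t = 6650 + 17010 = 23660 d
   = 23660 / 365 = 64.8 yr

64.8 years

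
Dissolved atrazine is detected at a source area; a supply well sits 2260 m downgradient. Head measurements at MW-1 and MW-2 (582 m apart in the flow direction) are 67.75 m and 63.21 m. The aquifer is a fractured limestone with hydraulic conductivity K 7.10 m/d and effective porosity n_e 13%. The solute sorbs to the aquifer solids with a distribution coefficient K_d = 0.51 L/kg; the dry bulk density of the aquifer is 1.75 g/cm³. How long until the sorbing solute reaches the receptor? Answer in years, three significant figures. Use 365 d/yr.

114 years

Hydraulic gradient i = (67.75 − 63.21) / 582 = 4.54 / 582 = 0.007801
q = Ki = 7.10 × 0.007801 = 0.05538 m/d
Seepage velocity v = q / n = 0.05538 / 0.13 = 0.4260 m/d
Retardation R = 1 + ρ_b·K_d/n = 1 + 1.75×0.51/0.13 = 7.865
Contaminant velocity v_c = v/R = 0.4260/7.865 = 0.05417 m/d
t = L/v_c = 2260/0.05417 = 41720 d
   = 41720/365 = 114 yr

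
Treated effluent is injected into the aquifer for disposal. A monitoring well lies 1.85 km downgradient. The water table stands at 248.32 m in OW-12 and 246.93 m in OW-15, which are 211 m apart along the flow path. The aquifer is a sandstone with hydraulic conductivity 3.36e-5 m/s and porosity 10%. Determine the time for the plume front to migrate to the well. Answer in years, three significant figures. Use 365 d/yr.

Hydraulic gradient i = (248.32 − 246.93) / 211 = 1.39 / 211 = 0.006588
K = 3.36e-5 m/s × 86400 s/d = 2.903 m/d
Darcy flux q = K·i = 2.903 × 0.006588 = 0.01912 m/d
v = Ki/n = 2.903·0.006588/0.10 = 0.1912 m/d
L = 1.85 km = 1850 m
t = L / v = 1850 / 0.1912 = 9674 d
   = 9674 / 365 = 26.5 yr

26.5 years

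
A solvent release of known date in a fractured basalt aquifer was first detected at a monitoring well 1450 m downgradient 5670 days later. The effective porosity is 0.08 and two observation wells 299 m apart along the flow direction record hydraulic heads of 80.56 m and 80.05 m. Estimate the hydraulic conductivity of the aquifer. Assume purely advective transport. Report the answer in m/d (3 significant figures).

12.0 m/d

Hydraulic gradient i = (80.56 − 80.05) / 299 = 0.51 / 299 = 0.001706
v = L / t = 1450 / 5670 = 0.2557 m/d
K = v · n / i = 0.2557 × 0.08 / 0.001706 = 12.0 m/d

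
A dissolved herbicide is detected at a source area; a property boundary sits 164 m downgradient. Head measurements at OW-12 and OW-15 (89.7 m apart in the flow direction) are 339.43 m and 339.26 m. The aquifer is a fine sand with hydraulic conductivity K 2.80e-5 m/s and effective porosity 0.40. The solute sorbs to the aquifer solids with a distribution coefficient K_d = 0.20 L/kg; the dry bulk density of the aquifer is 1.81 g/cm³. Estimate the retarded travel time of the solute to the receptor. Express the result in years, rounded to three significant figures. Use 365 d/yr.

Hydraulic gradient i = (339.43 − 339.26) / 89.7 = 0.17 / 89.7 = 0.001895
K = 2.80e-5 m/s × 86400 s/d = 2.419 m/d
q = Ki = 2.419 × 0.001895 = 0.004585 m/d
v = Ki/n = 2.419·0.001895/0.40 = 0.01146 m/d
Retardation R = 1 + ρ_b·K_d/n = 1 + 1.81×0.20/0.40 = 1.905
Contaminant velocity v_c = v/R = 0.01146/1.905 = 0.006017 m/d
t = L/v_c = 164/0.006017 = 27260 d
   = 27260/365 = 74.7 yr

74.7 years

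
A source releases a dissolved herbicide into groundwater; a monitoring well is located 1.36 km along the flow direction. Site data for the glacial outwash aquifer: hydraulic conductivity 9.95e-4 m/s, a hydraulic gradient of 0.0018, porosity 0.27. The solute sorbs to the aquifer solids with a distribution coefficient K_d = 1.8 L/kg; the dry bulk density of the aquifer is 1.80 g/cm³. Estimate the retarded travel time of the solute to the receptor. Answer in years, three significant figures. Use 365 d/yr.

84.5 years

K = 9.95e-4 m/s × 86400 s/d = 85.97 m/d
Specific discharge q = 85.97 × 0.0018 = 0.1547 m/d
v = Ki/n = 85.97·0.0018/0.27 = 0.5731 m/d
Retardation R = 1 + ρ_b·K_d/n = 1 + 1.80×1.8/0.27 = 13.00
Contaminant velocity v_c = v/R = 0.5731/13.00 = 0.04409 m/d
L = 1.36 km = 1360 m
t = L/v_c = 1360/0.04409 = 30850 d
   = 30850/365 = 84.5 yr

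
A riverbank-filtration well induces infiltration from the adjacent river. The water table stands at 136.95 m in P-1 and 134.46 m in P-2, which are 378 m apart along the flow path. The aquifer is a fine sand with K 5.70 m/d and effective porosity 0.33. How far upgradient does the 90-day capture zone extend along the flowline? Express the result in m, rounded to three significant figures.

Hydraulic gradient i = (136.95 − 134.46) / 378 = 2.49 / 378 = 0.006587
Specific discharge q = 5.70 × 0.006587 = 0.03755 m/d
v_s = q/n_e = 0.03755/0.33 = 0.1138 m/d
L = v × T = 0.1138 × 90 = 10.24 m

10.2 m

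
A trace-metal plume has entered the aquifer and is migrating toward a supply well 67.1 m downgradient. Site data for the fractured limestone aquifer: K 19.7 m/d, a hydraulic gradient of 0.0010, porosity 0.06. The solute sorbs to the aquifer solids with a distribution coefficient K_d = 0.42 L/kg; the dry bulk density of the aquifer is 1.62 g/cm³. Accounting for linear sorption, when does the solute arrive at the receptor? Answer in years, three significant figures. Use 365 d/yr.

q = Ki = 19.7 × 0.0010 = 0.01970 m/d
Average linear velocity = 0.01970 / 0.06 = 0.3283 m/d
Retardation R = 1 + ρ_b·K_d/n = 1 + 1.62×0.42/0.06 = 12.34
Contaminant velocity v_c = v/R = 0.3283/12.34 = 0.02661 m/d
t = L/v_c = 67.1/0.02661 = 2522 d
   = 2522/365 = 6.91 yr

6.91 years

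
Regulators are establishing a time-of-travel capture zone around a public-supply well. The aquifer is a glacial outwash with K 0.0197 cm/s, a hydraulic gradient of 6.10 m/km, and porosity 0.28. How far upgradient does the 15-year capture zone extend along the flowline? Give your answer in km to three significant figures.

2.03 km

K = 0.0197 cm/s × 864 = 17.02 m/d
Specific discharge q = 17.02 × 0.0061 = 0.1038 m/d
v = Ki/n = 17.02·0.0061/0.28 = 0.3708 m/d
T = 15 yr × 365 = 5475 d
L = v × T = 0.3708 × 5475 = 2030 m
   = 2.03 km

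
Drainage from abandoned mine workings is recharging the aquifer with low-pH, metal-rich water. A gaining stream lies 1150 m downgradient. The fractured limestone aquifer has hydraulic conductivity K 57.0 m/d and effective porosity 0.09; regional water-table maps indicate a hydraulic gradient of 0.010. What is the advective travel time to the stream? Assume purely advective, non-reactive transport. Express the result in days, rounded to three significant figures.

Specific discharge q = 57.0 × 0.010 = 0.5700 m/d
Seepage velocity v = q / n = 0.5700 / 0.09 = 6.333 m/d
t = L / v = 1150 / 6.333 = 181.6 d

182 days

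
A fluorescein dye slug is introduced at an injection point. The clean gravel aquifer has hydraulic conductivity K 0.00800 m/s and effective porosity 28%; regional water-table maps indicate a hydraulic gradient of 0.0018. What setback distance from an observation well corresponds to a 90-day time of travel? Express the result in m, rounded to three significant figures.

K = 0.00800 m/s × 86400 s/d = 691.2 m/d
q = Ki = 691.2 × 0.0018 = 1.244 m/d
Seepage velocity v = q / n = 1.244 / 0.28 = 4.443 m/d
L = v × T = 4.443 × 90 = 399.9 m

400 m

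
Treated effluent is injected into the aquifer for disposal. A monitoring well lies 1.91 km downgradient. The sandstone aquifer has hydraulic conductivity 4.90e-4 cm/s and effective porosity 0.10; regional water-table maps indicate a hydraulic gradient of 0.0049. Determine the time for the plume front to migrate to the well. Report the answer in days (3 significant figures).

92100 days

K = 4.90e-4 cm/s × 864 = 0.4234 m/d
Darcy flux q = K·i = 0.4234 × 0.0049 = 0.002074 m/d
Seepage velocity v = q / n = 0.002074 / 0.10 = 0.02074 m/d
L = 1.91 km = 1910 m
t = L / v = 1910 / 0.02074 = 92070 d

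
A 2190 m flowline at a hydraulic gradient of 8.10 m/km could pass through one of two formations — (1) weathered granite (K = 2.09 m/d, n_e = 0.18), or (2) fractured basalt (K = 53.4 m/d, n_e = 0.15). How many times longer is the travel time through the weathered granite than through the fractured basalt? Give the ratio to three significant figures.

Unit 1 (weathered granite): v = 2.09×0.0081/0.18 = 0.09405 m/d, t = 2190/0.09405 = 23290 d
Unit 2 (fractured basalt): v = 53.4×0.0081/0.15 = 2.884 m/d, t = 2190/2.884 = 759.5 d
t(weathered granite) / t(fractured basalt) = 23290/759.5 = 30.7

30.7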